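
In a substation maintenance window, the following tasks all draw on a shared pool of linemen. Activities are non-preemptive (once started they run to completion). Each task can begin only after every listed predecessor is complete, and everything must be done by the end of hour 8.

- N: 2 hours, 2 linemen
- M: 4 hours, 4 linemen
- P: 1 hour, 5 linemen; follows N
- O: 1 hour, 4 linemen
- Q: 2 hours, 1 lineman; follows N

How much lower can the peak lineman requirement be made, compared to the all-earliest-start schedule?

Early-start peak: h1:10  h2:6  h3:10  h4:5  h5:0  h6:0  h7:0  h8:0 ⇒ 10.
Leveled (N@1, M@3, P@7, O@8, Q@3): h1:2  h2:2  h3:5  h4:5  h5:4  h6:4  h7:5  h8:4 ⇒ 5.
Reduction 10 − 5 = 5.

5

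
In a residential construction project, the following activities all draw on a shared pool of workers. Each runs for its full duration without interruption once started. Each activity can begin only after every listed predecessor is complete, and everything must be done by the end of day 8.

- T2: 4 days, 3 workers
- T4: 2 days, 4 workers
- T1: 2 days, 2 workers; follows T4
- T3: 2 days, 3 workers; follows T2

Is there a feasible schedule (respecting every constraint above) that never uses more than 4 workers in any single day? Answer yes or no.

The minimum achievable peak is 5; 4 < 5, so no feasible schedule stays within the cap.

no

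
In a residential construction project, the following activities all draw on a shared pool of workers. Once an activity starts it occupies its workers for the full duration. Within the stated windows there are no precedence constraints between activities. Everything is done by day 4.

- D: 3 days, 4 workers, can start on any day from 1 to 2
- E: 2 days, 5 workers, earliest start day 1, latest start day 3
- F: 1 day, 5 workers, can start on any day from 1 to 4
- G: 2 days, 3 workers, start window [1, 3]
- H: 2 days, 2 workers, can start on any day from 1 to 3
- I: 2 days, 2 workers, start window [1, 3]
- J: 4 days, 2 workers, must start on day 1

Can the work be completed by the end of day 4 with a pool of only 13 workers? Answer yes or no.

yes

Schedule D@1, E@1, F@4, G@3, H@1, I@3, J@1: d1:13  d2:13  d3:11  d4:12 — peak 13 ≤ 13.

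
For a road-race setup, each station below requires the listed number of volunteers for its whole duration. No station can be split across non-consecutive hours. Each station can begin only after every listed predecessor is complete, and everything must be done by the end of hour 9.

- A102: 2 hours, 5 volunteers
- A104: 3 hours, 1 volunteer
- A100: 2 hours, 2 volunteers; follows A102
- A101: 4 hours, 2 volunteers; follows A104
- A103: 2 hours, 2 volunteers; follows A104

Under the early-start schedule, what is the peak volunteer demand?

Early-start schedule: A102@1, A104@1, A100@3, A101@4, A103@4.
Load per hour: hour 1: 6, hour 2: 6, hour 3: 3, hour 4: 6, hour 5: 4, hour 6: 2, hour 7: 2, hour 8: 0, hour 9: 0.
Peak is 6.

6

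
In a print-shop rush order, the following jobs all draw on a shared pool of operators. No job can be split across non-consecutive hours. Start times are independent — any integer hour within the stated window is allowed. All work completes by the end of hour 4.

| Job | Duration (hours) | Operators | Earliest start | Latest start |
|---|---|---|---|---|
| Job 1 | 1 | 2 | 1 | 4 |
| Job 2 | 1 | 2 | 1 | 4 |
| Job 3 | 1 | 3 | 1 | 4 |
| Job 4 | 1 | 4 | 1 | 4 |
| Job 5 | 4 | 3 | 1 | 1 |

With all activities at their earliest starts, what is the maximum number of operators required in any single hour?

14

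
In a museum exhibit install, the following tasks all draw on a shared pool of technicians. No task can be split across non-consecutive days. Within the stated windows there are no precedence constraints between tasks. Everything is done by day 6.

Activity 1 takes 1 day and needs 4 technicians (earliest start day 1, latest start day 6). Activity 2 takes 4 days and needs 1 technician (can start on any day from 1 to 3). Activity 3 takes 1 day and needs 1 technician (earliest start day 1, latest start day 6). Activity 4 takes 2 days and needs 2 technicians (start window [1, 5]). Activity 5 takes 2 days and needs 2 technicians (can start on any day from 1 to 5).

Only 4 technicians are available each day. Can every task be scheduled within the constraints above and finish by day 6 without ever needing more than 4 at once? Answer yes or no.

yes

Schedule Activity 1@1, Activity 2@2, Activity 3@2, Activity 4@2, Activity 5@4: d1:4  d2:4  d3:3  d4:3  d5:3  d6:0 — peak 4 ≤ 4.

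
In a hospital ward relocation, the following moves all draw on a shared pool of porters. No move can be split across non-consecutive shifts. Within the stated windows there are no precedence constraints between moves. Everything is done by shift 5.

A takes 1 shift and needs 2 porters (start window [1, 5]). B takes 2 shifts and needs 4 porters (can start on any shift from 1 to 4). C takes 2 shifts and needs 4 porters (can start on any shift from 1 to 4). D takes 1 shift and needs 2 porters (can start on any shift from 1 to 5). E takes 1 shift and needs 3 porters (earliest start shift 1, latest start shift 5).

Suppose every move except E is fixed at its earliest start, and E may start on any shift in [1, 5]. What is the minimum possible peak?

E@1: s1:15  s2:8  s3:0  s4:0  s5:0 → peak 15
E@2: s1:12  s2:11  s3:0  s4:0  s5:0 → peak 12
E@3: s1:12  s2:8  s3:3  s4:0  s5:0 → peak 12
E@4: s1:12  s2:8  s3:0  s4:3  s5:0 → peak 12
E@5: s1:12  s2:8  s3:0  s4:0  s5:3 → peak 12
Best is E@2, peak 12.

12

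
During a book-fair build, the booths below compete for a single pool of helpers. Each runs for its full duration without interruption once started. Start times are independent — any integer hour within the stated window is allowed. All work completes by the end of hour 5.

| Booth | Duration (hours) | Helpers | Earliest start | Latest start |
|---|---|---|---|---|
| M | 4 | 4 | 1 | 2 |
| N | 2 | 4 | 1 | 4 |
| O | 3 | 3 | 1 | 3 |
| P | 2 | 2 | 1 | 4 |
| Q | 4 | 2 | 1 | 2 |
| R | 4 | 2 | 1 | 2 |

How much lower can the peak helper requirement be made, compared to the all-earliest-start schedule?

4

Early-start peak: h1:17  h2:17  h3:11  h4:8  h5:0 ⇒ 17.
Leveled (M@1, N@1, O@3, P@3, Q@1, R@1): h1:12  h2:12  h3:13  h4:13  h5:3 ⇒ 13.
Reduction 17 − 13 = 4.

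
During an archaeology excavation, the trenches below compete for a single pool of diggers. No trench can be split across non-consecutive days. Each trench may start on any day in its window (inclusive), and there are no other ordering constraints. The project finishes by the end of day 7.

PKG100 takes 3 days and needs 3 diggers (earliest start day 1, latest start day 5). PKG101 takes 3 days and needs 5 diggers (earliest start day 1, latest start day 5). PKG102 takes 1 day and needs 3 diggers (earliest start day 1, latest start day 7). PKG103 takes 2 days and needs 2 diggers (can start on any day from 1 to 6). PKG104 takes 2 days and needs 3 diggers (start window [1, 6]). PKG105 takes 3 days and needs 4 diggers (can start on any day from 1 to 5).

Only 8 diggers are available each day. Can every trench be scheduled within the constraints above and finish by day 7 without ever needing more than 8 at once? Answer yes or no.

Schedule PKG100@1, PKG101@1, PKG102@4, PKG103@4, PKG104@6, PKG105@5: d1:8  d2:8  d3:8  d4:5  d5:6  d6:7  d7:7 — peak 8 ≤ 8.

yes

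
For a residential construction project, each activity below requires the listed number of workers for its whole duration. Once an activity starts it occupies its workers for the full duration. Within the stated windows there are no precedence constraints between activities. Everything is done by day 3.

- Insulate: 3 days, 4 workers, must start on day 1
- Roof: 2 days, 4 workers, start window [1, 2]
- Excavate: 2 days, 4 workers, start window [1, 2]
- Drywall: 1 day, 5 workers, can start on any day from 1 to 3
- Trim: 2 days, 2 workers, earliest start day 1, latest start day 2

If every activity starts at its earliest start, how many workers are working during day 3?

4

At early start, day 3 has: Insulate.
Demand: 4 = 4.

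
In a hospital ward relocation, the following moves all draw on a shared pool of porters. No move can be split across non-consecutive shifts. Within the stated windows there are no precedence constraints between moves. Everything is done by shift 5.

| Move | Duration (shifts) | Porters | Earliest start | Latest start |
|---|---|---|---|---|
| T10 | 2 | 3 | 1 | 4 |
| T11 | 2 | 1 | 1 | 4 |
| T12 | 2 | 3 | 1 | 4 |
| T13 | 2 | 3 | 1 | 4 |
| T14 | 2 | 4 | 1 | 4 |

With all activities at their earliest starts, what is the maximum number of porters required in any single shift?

14

Early-start schedule: T10@1, T11@1, T12@1, T13@1, T14@1.
Load per shift: shift 1: 14, shift 2: 14, shift 3: 0, shift 4: 0, shift 5: 0.
Peak is 14.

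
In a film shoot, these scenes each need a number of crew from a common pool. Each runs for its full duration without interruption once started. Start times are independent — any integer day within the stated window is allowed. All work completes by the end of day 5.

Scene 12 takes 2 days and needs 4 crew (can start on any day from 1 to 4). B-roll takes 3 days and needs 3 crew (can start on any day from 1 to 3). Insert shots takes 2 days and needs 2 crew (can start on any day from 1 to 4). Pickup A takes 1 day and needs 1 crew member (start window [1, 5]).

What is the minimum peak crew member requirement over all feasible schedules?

Early-start (Scene 12@1, B-roll@1, Insert shots@1, Pickup A@1) gives peak 10: d1:10  d2:9  d3:3  d4:0  d5:0.
Shift B-roll→3, Insert shots→3.
Schedule Scene 12@1, B-roll@3, Insert shots@3, Pickup A@1: d1:5  d2:4  d3:5  d4:5  d5:3 — peak 5.
Total crew member-days = 22 over 5 days ⇒ peak ≥ ⌈22/5⌉ = 5, so 5 is optimal.

5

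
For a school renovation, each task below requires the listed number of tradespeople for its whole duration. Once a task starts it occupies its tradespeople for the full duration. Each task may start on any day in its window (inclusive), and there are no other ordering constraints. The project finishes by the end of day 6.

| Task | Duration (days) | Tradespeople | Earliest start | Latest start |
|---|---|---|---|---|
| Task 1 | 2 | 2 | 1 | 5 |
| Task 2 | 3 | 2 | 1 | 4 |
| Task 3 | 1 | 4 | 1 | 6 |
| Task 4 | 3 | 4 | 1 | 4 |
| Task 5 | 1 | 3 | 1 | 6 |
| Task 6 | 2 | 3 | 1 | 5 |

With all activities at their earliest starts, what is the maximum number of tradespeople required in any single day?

18

Early-start schedule: Task 1@1, Task 2@1, Task 3@1, Task 4@1, Task 5@1, Task 6@1.
Load per day: day 1: 18, day 2: 11, day 3: 6, day 4: 0, day 5: 0, day 6: 0.
Peak is 18.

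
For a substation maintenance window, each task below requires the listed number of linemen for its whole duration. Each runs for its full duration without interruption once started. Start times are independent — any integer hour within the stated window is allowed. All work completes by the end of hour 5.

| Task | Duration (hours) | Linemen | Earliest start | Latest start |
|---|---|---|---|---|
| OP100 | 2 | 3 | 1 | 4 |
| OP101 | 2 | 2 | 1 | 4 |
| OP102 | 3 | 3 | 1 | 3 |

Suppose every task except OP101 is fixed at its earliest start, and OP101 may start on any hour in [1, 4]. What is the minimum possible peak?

6

OP101@1: h1:8  h2:8  h3:3  h4:0  h5:0 → peak 8
OP101@2: h1:6  h2:8  h3:5  h4:0  h5:0 → peak 8
OP101@3: h1:6  h2:6  h3:5  h4:2  h5:0 → peak 6
OP101@4: h1:6  h2:6  h3:3  h4:2  h5:2 → peak 6
Best is OP101@3, peak 6.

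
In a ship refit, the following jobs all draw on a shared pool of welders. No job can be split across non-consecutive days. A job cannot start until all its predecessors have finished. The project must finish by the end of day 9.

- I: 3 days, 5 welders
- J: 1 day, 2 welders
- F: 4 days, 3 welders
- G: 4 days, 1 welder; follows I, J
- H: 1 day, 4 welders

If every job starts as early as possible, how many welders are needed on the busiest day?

Early-start schedule: I@1, J@1, F@1, G@4, H@1.
Load per day: day 1: 14, day 2: 8, day 3: 8, day 4: 4, day 5: 1, day 6: 1, day 7: 1, day 8: 0, day 9: 0.
Peak is 14.

14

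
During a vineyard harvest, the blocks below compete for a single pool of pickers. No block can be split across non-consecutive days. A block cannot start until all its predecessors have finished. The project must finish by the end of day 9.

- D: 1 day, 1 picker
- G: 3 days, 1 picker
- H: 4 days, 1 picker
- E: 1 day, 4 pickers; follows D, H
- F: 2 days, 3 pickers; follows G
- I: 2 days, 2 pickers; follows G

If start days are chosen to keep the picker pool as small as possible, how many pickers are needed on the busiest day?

Early-start (D@1, G@1, H@1, E@5, F@4, I@4) gives peak 9: d1:3  d2:2  d3:2  d4:6  d5:9  d6:0  d7:0  d8:0  d9:0.
Shift F→6, I→8.
Schedule D@1, G@1, H@1, E@5, F@6, I@8: d1:3  d2:2  d3:2  d4:1  d5:4  d6:3  d7:3  d8:2  d9:2 — peak 4.

4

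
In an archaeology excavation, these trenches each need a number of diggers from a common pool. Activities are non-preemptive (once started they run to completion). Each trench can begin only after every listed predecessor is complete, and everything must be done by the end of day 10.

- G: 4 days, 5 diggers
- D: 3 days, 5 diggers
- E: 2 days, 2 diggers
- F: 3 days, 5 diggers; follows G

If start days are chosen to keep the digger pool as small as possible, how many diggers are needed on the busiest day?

Early-start (G@1, D@1, E@1, F@5) gives peak 12: d1:12  d2:12  d3:10  d4:5  d5:5  d6:5  d7:5  d8:0  d9:0  d10:0.
Shift D→5, F→8.
Schedule G@1, D@5, E@1, F@8: d1:7  d2:7  d3:5  d4:5  d5:5  d6:5  d7:5  d8:5  d9:5  d10:5 — peak 7.

7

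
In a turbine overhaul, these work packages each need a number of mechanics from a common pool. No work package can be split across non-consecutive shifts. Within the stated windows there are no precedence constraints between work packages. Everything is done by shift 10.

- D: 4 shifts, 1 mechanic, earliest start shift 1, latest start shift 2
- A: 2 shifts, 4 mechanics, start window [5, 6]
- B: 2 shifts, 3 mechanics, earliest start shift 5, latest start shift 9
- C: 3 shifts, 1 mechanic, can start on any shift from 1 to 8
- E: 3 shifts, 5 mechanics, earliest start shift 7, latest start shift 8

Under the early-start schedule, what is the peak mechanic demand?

Early-start schedule: D@1, A@5, B@5, C@1, E@7.
Load per shift: shift 1: 2, shift 2: 2, shift 3: 2, shift 4: 1, shift 5: 7, shift 6: 7, shift 7: 5, shift 8: 5, shift 9: 5, shift 10: 0.
Peak is 7.

7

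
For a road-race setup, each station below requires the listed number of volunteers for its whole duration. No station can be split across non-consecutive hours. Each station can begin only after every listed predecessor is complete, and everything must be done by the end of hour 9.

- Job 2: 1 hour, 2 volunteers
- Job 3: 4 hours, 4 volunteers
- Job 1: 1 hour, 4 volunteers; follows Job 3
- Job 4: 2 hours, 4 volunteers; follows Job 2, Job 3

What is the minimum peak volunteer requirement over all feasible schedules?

Early-start (Job 2@1, Job 3@1, Job 1@5, Job 4@5) gives peak 8: h1:6  h2:4  h3:4  h4:4  h5:8  h6:4  h7:0  h8:0  h9:0.
Shift Job 3→2, Job 1→6, Job 4→7.
Schedule Job 2@1, Job 3@2, Job 1@6, Job 4@7: h1:2  h2:4  h3:4  h4:4  h5:4  h6:4  h7:4  h8:4  h9:0 — peak 4.
Total volunteer-hours = 30 over 9 hours ⇒ peak ≥ ⌈30/9⌉ = 4, so 4 is optimal.

4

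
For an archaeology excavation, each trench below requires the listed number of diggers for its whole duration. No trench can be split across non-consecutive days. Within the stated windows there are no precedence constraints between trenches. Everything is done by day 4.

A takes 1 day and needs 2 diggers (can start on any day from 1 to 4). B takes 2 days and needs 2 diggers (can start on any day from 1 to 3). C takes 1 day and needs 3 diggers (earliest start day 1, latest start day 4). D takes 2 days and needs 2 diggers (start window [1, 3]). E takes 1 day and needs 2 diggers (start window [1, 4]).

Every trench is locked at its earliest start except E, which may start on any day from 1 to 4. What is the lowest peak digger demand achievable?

E@1: d1:11  d2:4  d3:0  d4:0 → peak 11
E@2: d1:9  d2:6  d3:0  d4:0 → peak 9
E@3: d1:9  d2:4  d3:2  d4:0 → peak 9
E@4: d1:9  d2:4  d3:0  d4:2 → peak 9
Best is E@2, peak 9.

9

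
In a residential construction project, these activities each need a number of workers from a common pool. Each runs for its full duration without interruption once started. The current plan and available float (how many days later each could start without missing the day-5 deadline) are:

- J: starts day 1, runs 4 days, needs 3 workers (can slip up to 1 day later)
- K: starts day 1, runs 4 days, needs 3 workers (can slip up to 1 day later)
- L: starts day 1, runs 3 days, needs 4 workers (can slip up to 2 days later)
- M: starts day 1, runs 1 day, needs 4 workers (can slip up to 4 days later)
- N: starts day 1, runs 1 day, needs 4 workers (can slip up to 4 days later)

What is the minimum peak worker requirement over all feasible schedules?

Early-start (J@1, K@1, L@1, M@1, N@1) gives peak 18: d1:18  d2:10  d3:10  d4:6  d5:0.
Shift M→4, N→5.
Schedule J@1, K@1, L@1, M@4, N@5: d1:10  d2:10  d3:10  d4:10  d5:4 — peak 10.

10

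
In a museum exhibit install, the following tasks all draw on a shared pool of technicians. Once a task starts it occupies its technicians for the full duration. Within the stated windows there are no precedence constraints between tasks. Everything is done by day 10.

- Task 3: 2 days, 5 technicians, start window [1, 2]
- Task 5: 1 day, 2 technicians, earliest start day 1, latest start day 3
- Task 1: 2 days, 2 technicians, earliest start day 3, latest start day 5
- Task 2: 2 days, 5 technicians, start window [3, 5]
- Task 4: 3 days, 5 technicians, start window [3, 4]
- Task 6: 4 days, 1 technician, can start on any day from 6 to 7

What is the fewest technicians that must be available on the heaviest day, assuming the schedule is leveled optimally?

10

Early-start (Task 3@1, Task 5@1, Task 1@3, Task 2@3, Task 4@3, Task 6@6) gives peak 12: d1:7  d2:5  d3:12  d4:12  d5:5  d6:1  d7:1  d8:1  d9:1  d10:0.
Shift Task 2→5.
Schedule Task 3@1, Task 5@1, Task 1@3, Task 2@5, Task 4@3, Task 6@6: d1:7  d2:5  d3:7  d4:7  d5:10  d6:6  d7:1  d8:1  d9:1  d10:0 — peak 10.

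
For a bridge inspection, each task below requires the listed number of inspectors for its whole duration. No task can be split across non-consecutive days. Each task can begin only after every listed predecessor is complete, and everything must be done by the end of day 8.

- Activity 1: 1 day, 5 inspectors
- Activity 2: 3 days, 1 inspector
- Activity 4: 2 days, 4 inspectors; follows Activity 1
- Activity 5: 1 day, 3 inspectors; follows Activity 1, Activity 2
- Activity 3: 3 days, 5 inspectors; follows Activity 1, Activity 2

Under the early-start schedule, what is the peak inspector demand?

8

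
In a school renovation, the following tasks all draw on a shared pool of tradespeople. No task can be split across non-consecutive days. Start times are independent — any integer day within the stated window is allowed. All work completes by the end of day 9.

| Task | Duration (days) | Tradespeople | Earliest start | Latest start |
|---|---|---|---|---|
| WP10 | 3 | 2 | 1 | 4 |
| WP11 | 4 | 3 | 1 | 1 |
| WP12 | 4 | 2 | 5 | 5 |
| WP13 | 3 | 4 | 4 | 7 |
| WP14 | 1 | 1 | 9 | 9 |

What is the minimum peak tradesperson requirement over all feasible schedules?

6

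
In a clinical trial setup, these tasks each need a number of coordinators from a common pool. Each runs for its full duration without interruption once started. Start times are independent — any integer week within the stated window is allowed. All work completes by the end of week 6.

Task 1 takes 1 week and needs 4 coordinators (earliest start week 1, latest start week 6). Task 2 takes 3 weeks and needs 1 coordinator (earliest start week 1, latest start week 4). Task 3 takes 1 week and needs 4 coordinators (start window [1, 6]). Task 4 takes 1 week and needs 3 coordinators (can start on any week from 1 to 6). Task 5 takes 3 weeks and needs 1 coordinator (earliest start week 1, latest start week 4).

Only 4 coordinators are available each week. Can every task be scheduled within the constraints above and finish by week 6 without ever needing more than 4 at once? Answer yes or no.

Schedule Task 1@1, Task 2@2, Task 3@5, Task 4@6, Task 5@2: w1:4  w2:2  w3:2  w4:2  w5:4  w6:3 — peak 4 ≤ 4.

yes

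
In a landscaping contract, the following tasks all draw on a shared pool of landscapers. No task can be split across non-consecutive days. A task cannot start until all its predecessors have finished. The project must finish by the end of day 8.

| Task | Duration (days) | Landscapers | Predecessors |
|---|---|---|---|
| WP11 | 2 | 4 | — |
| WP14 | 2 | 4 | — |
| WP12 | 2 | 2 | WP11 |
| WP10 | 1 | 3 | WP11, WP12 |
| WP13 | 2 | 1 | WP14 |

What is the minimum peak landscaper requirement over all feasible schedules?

4

Early-start (WP11@1, WP14@1, WP12@3, WP10@5, WP13@3) gives peak 8: d1:8  d2:8  d3:3  d4:3  d5:3  d6:0  d7:0  d8:0.
Shift WP14→3, WP12→5, WP10→7, WP13→5.
Schedule WP11@1, WP14@3, WP12@5, WP10@7, WP13@5: d1:4  d2:4  d3:4  d4:4  d5:3  d6:3  d7:3  d8:0 — peak 4.
Total landscaper-days = 25 over 8 days ⇒ peak ≥ ⌈25/8⌉ = 4, so 4 is optimal.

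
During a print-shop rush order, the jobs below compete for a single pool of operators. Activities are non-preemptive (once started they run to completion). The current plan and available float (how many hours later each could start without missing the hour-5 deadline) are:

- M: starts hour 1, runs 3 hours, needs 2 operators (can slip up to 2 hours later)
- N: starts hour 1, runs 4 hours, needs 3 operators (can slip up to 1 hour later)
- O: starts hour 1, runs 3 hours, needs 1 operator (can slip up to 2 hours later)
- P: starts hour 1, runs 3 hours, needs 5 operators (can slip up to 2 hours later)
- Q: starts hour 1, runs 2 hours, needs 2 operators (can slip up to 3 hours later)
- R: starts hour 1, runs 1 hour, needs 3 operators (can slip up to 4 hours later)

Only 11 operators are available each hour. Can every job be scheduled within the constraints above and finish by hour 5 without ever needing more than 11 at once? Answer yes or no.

Schedule M@1, N@1, O@1, P@1, Q@4, R@4: h1:11  h2:11  h3:11  h4:8  h5:2 — peak 11 ≤ 11.

yes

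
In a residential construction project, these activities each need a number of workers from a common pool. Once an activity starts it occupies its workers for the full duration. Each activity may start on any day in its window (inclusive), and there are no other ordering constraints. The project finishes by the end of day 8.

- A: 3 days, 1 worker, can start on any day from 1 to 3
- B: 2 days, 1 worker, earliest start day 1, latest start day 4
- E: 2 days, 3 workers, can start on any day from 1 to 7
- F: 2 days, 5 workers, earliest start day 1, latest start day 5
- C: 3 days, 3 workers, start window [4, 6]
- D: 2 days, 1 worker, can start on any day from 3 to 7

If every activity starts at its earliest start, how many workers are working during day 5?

3

At early start, day 5 has: C.
Demand: 3 = 3.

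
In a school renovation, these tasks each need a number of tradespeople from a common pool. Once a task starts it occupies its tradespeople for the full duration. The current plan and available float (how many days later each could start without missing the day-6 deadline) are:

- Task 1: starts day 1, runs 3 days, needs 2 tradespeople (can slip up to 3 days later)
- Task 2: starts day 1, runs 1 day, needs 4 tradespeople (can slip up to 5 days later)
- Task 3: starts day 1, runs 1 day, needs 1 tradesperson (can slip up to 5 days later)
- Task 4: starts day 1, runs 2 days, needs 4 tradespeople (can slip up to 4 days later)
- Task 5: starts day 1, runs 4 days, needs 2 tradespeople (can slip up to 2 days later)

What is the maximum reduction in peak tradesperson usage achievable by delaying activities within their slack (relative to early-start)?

7

Early-start peak: d1:13  d2:8  d3:4  d4:2  d5:0  d6:0 ⇒ 13.
Leveled (Task 1@1, Task 2@1, Task 3@2, Task 4@4, Task 5@2): d1:6  d2:5  d3:4  d4:6  d5:6  d6:0 ⇒ 6.
Reduction 13 − 6 = 7.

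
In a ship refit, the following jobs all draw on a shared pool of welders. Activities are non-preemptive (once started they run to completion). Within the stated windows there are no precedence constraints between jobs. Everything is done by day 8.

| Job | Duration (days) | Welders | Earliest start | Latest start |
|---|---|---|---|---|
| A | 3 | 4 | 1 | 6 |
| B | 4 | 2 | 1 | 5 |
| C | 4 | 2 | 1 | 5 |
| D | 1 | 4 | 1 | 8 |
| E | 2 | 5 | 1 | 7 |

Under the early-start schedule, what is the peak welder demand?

Early-start schedule: A@1, B@1, C@1, D@1, E@1.
Load per day: day 1: 17, day 2: 13, day 3: 8, day 4: 4, day 5: 0, day 6: 0, day 7: 0, day 8: 0.
Peak is 17.

17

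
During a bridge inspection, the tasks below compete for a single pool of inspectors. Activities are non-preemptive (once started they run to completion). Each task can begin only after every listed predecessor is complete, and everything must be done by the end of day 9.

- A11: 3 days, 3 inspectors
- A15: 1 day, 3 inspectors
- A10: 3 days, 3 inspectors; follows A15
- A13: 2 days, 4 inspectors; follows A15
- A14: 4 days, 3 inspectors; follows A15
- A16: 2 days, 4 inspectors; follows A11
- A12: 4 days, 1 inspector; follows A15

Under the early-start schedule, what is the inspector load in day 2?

14

At early start, day 2 has: A11, A10, A13, A14, A12.
Demand: 3 + 3 + 4 + 3 + 1 = 14.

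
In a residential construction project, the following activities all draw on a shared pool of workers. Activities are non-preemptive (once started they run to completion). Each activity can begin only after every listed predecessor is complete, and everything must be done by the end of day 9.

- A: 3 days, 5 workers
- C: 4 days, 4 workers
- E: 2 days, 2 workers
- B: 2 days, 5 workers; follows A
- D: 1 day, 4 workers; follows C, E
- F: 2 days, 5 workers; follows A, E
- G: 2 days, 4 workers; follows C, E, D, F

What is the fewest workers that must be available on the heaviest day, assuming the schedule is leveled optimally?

9

Early-start (A@1, C@1, E@1, B@4, D@5, F@4, G@6) gives peak 14: d1:11  d2:11  d3:9  d4:14  d5:14  d6:4  d7:4  d8:0  d9:0.
Shift E→4, B→8, D→6, F→6, G→8.
Schedule A@1, C@1, E@4, B@8, D@6, F@6, G@8: d1:9  d2:9  d3:9  d4:6  d5:2  d6:9  d7:5  d8:9  d9:9 — peak 9.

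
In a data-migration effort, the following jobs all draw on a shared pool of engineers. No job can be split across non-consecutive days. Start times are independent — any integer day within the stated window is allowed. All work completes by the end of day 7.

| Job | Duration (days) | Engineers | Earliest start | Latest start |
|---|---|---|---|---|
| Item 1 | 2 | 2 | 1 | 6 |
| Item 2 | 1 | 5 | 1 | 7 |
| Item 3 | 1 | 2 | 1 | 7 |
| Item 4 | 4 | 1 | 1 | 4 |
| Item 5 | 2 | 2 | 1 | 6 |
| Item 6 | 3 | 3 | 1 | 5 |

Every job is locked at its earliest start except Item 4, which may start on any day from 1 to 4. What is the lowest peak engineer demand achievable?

Item 4@1: d1:15  d2:8  d3:4  d4:1  d5:0  d6:0  d7:0 → peak 15
Item 4@2: d1:14  d2:8  d3:4  d4:1  d5:1  d6:0  d7:0 → peak 14
Item 4@3: d1:14  d2:7  d3:4  d4:1  d5:1  d6:1  d7:0 → peak 14
Item 4@4: d1:14  d2:7  d3:3  d4:1  d5:1  d6:1  d7:1 → peak 14
Best is Item 4@2, peak 14.

14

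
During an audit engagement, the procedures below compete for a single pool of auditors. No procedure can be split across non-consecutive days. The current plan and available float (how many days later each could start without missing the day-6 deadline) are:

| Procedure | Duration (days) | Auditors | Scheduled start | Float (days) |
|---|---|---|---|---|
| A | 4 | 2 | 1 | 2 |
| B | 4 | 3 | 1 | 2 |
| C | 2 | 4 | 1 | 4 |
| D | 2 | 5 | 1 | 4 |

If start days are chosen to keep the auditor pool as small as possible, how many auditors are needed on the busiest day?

Early-start (A@1, B@1, C@1, D@1) gives peak 14: d1:14  d2:14  d3:5  d4:5  d5:0  d6:0.
Shift B→3, C→5.
Schedule A@1, B@3, C@5, D@1: d1:7  d2:7  d3:5  d4:5  d5:7  d6:7 — peak 7.
Total auditor-days = 38 over 6 days ⇒ peak ≥ ⌈38/6⌉ = 7, so 7 is optimal.

7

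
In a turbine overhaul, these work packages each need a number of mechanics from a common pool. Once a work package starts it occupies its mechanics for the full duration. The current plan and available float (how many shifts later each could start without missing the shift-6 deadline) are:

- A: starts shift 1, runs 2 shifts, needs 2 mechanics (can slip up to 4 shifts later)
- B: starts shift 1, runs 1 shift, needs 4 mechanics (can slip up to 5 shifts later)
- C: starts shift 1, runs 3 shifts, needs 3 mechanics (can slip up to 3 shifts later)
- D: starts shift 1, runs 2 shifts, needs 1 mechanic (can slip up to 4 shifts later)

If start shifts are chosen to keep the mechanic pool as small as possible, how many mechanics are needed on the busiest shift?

4

Early-start (A@1, B@1, C@1, D@1) gives peak 10: s1:10  s2:6  s3:3  s4:0  s5:0  s6:0.
Shift B→3, C→4.
Schedule A@1, B@3, C@4, D@1: s1:3  s2:3  s3:4  s4:3  s5:3  s6:3 — peak 4.
Total mechanic-shifts = 19 over 6 shifts ⇒ peak ≥ ⌈19/6⌉ = 4, so 4 is optimal.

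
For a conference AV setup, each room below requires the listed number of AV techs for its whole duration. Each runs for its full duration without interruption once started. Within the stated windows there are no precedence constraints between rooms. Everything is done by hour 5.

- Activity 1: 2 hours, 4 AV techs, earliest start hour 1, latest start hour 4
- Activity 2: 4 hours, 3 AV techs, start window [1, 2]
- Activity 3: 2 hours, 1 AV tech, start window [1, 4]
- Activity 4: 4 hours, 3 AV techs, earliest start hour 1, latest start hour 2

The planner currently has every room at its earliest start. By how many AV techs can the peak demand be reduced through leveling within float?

1

Early-start peak: h1:11  h2:11  h3:6  h4:6  h5:0 ⇒ 11.
Leveled (Activity 1@1, Activity 2@1, Activity 3@3, Activity 4@1): h1:10  h2:10  h3:7  h4:7  h5:0 ⇒ 10.
Reduction 11 − 10 = 1.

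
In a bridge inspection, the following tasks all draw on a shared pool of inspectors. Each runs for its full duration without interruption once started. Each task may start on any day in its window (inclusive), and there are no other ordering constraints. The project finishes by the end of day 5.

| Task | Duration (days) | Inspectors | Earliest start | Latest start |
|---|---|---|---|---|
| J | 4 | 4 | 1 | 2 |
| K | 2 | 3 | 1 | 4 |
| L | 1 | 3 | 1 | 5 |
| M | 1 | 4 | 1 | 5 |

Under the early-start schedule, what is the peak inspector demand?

14

Early-start schedule: J@1, K@1, L@1, M@1.
Load per day: day 1: 14, day 2: 7, day 3: 4, day 4: 4, day 5: 0.
Peak is 14.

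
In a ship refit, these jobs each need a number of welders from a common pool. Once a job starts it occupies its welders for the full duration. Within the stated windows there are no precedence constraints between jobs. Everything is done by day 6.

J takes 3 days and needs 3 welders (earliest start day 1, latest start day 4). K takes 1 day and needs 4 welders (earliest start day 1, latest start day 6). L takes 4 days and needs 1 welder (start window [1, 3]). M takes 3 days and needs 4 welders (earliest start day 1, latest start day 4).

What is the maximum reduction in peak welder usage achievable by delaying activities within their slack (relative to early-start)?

5

Early-start peak: d1:12  d2:8  d3:8  d4:1  d5:0  d6:0 ⇒ 12.
Leveled (J@1, K@1, L@2, M@4): d1:7  d2:4  d3:4  d4:5  d5:5  d6:4 ⇒ 7.
Reduction 12 − 7 = 5.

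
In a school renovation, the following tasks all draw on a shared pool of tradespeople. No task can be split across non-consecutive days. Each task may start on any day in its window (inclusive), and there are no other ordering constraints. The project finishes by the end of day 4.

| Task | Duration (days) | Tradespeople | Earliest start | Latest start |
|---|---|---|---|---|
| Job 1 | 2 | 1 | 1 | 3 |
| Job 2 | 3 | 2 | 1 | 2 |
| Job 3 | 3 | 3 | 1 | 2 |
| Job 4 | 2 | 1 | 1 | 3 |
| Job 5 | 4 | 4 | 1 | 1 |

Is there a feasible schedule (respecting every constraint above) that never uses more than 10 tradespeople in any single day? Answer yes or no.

yes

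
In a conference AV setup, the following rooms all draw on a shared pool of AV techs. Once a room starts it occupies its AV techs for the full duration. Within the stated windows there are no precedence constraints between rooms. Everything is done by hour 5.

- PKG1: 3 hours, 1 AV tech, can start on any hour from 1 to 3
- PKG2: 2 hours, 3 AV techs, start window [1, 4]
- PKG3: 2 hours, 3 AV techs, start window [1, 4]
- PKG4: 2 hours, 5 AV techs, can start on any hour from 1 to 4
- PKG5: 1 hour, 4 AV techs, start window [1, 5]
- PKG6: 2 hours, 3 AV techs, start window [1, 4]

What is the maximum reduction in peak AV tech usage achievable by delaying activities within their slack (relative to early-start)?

Early-start peak: h1:19  h2:15  h3:1  h4:0  h5:0 ⇒ 19.
Leveled (PKG1@1, PKG2@1, PKG3@1, PKG4@3, PKG5@5, PKG6@4): h1:7  h2:7  h3:6  h4:8  h5:7 ⇒ 8.
Reduction 19 − 8 = 11.

11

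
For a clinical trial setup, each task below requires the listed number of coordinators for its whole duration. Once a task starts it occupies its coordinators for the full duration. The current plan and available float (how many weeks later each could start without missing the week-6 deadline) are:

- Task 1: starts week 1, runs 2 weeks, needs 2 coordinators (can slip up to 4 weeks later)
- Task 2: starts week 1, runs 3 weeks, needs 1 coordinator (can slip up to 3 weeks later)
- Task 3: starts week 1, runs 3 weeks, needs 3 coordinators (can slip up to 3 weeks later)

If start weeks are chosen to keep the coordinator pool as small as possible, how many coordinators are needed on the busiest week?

Early-start (Task 1@1, Task 2@1, Task 3@1) gives peak 6: w1:6  w2:6  w3:4  w4:0  w5:0  w6:0.
Shift Task 3→4.
Schedule Task 1@1, Task 2@1, Task 3@4: w1:3  w2:3  w3:1  w4:3  w5:3  w6:3 — peak 3.
Total coordinator-weeks = 16 over 6 weeks ⇒ peak ≥ ⌈16/6⌉ = 3, so 3 is optimal.

3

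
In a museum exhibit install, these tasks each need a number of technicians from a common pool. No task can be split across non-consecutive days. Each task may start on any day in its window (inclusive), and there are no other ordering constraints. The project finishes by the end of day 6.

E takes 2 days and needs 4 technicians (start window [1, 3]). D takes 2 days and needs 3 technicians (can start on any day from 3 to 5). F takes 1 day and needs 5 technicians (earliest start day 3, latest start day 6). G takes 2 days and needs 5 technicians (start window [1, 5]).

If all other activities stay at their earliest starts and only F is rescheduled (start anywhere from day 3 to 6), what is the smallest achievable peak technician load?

F@3: d1:9  d2:9  d3:8  d4:3  d5:0  d6:0 → peak 9
F@4: d1:9  d2:9  d3:3  d4:8  d5:0  d6:0 → peak 9
F@5: d1:9  d2:9  d3:3  d4:3  d5:5  d6:0 → peak 9
F@6: d1:9  d2:9  d3:3  d4:3  d5:0  d6:5 → peak 9
Best is F@3, peak 9.

9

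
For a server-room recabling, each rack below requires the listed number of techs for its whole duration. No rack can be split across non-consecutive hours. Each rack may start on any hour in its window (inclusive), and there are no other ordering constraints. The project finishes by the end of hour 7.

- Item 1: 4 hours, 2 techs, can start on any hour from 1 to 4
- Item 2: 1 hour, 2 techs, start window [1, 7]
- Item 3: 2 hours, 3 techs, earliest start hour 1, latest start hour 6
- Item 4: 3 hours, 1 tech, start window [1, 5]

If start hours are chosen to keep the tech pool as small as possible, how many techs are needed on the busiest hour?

Early-start (Item 1@1, Item 2@1, Item 3@1, Item 4@1) gives peak 8: h1:8  h2:6  h3:3  h4:2  h5:0  h6:0  h7:0.
Shift Item 2→5, Item 3→6.
Schedule Item 1@1, Item 2@5, Item 3@6, Item 4@1: h1:3  h2:3  h3:3  h4:2  h5:2  h6:3  h7:3 — peak 3.
Total tech-hours = 19 over 7 hours ⇒ peak ≥ ⌈19/7⌉ = 3, so 3 is optimal.

3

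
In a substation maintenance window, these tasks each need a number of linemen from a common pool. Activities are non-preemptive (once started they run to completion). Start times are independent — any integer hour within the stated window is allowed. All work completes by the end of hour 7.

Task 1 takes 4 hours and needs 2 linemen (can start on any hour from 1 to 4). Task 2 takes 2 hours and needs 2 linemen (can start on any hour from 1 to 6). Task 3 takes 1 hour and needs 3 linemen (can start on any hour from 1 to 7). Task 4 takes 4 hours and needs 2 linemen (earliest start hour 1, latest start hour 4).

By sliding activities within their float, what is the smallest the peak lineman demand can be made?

4

Early-start (Task 1@1, Task 2@1, Task 3@1, Task 4@1) gives peak 9: h1:9  h2:6  h3:4  h4:4  h5:0  h6:0  h7:0.
Shift Task 3→7, Task 4→3.
Schedule Task 1@1, Task 2@1, Task 3@7, Task 4@3: h1:4  h2:4  h3:4  h4:4  h5:2  h6:2  h7:3 — peak 4.
Total lineman-hours = 23 over 7 hours ⇒ peak ≥ ⌈23/7⌉ = 4, so 4 is optimal.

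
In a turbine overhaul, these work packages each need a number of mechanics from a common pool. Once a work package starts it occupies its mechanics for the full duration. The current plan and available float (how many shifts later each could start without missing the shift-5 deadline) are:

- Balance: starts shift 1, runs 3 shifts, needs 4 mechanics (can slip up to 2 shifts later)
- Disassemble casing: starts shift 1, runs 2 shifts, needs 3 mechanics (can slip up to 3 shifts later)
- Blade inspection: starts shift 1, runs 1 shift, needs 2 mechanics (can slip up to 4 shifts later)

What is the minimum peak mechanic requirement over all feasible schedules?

Early-start (Balance@1, Disassemble casing@1, Blade inspection@1) gives peak 9: s1:9  s2:7  s3:4  s4:0  s5:0.
Shift Disassemble casing→4, Blade inspection→4.
Schedule Balance@1, Disassemble casing@4, Blade inspection@4: s1:4  s2:4  s3:4  s4:5  s5:3 — peak 5.

5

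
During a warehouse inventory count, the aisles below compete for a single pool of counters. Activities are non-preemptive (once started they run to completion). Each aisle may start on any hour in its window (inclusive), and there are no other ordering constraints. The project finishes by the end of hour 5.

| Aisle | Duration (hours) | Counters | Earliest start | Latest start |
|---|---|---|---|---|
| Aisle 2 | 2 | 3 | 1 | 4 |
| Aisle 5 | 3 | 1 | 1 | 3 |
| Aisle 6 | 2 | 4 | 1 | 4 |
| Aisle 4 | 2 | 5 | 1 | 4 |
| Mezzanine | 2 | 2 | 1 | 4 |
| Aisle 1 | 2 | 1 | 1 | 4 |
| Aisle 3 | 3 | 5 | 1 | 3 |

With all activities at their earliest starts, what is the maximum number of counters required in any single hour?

Early-start schedule: Aisle 2@1, Aisle 5@1, Aisle 6@1, Aisle 4@1, Mezzanine@1, Aisle 1@1, Aisle 3@1.
Load per hour: hour 1: 21, hour 2: 21, hour 3: 6, hour 4: 0, hour 5: 0.
Peak is 21.

21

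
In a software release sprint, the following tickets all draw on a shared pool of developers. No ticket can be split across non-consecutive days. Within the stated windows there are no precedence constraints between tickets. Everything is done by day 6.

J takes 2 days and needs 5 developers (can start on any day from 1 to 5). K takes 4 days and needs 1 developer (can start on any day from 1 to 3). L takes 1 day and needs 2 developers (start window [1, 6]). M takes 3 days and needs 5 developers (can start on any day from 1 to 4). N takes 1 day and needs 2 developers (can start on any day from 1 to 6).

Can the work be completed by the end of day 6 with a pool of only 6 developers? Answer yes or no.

yes

Schedule J@1, K@1, L@3, M@4, N@3: d1:6  d2:6  d3:5  d4:6  d5:5  d6:5 — peak 6 ≤ 6.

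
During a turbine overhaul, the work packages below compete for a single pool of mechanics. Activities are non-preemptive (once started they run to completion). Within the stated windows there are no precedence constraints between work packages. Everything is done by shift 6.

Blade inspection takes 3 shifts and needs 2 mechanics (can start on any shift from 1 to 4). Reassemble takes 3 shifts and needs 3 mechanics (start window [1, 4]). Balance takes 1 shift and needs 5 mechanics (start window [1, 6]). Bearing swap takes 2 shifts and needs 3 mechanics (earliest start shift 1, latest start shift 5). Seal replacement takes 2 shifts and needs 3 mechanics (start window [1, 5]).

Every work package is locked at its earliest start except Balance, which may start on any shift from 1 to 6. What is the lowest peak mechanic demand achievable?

11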